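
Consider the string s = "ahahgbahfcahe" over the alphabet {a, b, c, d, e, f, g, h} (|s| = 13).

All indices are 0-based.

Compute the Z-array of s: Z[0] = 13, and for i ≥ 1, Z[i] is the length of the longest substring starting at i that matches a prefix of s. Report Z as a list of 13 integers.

[13, 0, 2, 0, 0, 0, 2, 0, 0, 0, 2, 0, 0]

Z[0]=13
i=1: outside box; Z[1]=0
i=2: outside box; Z[2]=2 scan→box=[2,4)
i=3: min(r-i=1, Z[1]=0)=0; Z[3]=0
i=4: outside box; Z[4]=0
i=5: outside box; Z[5]=0
i=6: outside box; Z[6]=2 scan→box=[6,8)
i=7: min(r-i=1, Z[1]=0)=0; Z[7]=0
i=8: outside box; Z[8]=0
i=9: outside box; Z[9]=0
i=10: outside box; Z[10]=2 scan→box=[10,12)
i=11: min(r-i=1, Z[1]=0)=0; Z[11]=0
i=12: outside box; Z[12]=0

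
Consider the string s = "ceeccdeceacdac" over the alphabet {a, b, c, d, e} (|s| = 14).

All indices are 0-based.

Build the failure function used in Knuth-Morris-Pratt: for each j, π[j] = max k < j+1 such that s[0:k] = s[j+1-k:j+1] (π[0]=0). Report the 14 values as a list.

π[0] = 0
j=1 s[j]='e': π[1]=0 (border '')
j=2 s[j]='e': π[2]=0 (border '')
j=3 s[j]='c': π[3]=1 (border 'c')
j=4 s[j]='c': k: 1→0; π[4]=1 (border 'c')
j=5 s[j]='d': k: 1→0; π[5]=0 (border '')
j=6 s[j]='e': π[6]=0 (border '')
j=7 s[j]='c': π[7]=1 (border 'c')
j=8 s[j]='e': π[8]=2 (border 'ce')
j=9 s[j]='a': k: 2→0; π[9]=0 (border '')
j=10 s[j]='c': π[10]=1 (border 'c')
j=11 s[j]='d': k: 1→0; π[11]=0 (border '')
j=12 s[j]='a': π[12]=0 (border '')
j=13 s[j]='c': π[13]=1 (border 'c')

[0, 0, 0, 1, 1, 0, 0, 1, 2, 0, 1, 0, 0, 1]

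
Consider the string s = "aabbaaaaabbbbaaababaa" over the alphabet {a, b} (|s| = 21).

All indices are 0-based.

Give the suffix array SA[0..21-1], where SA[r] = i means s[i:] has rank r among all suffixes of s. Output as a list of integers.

[20, 19, 4, 5, 13, 6, 14, 0, 7, 17, 15, 1, 8, 18, 3, 12, 16, 2, 11, 10, 9]

sorted suffixes:
  #0 SA[0]=20  'a'
  #1 SA[1]=19  'aa'
  #2 SA[2]=4  'aaaaabbbbaaababaa'
  #3 SA[3]=5  'aaaabbbbaaababaa'
  #4 SA[4]=13  'aaababaa'
  #5 SA[5]=6  'aaabbbbaaababaa'
  #6 SA[6]=14  'aababaa'
  #7 SA[7]=0  'aabbaaaaabbbbaaababaa'
  #8 SA[8]=7  'aabbbbaaababaa'
  #9 SA[9]=17  'abaa'
  #10 SA[10]=15  'ababaa'
  #11 SA[11]=1  'abbaaaaabbbbaaababaa'
  #12 SA[12]=8  'abbbbaaababaa'
  #13 SA[13]=18  'baa'
  #14 SA[14]=3  'baaaaabbbbaaababaa'
  #15 SA[15]=12  'baaababaa'
  #16 SA[16]=16  'babaa'
  #17 SA[17]=2  'bbaaaaabbbbaaababaa'
  #18 SA[18]=11  'bbaaababaa'
  #19 SA[19]=10  'bbbaaababaa'
  #20 SA[20]=9  'bbbbaaababaa'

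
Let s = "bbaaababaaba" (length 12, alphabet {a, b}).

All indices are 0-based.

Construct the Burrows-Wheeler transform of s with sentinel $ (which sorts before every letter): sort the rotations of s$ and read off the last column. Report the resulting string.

rank  rotation       last
    0  $bbaaababaaba  a
    1  a$bbaaababaab  b
    2  aaababaaba$bb  b
    3  aaba$bbaaabab  b
    4  aababaaba$bba  a
    5  aba$bbaaababa  a
    6  abaaba$bbaaab  b
    7  ababaaba$bbaa  a
    8  ba$bbaaababaa  a
    9  baaababaaba$b  b
   10  baaba$bbaaaba  a
   11  babaaba$bbaaa  a
   12  bbaaababaaba$  $

abbbaabaabaa$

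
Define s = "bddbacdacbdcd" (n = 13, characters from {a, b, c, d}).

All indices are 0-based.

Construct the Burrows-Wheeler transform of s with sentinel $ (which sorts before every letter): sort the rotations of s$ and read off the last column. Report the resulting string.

rank  rotation        last
    0  $bddbacdacbdcd  d
    1  acbdcd$bddbacd  d
    2  acdacbdcd$bddb  b
    3  bacdacbdcd$bdd  d
    4  bdcd$bddbacdac  c
    5  bddbacdacbdcd$  $
    6  cbdcd$bddbacda  a
    7  cd$bddbacdacbd  d
    8  cdacbdcd$bddba  a
    9  d$bddbacdacbdc  c
   10  dacbdcd$bddbac  c
   11  dbacdacbdcd$bd  d
   12  dcd$bddbacdacb  b
   13  ddbacdacbdcd$b  b

ddbdc$adaccdbb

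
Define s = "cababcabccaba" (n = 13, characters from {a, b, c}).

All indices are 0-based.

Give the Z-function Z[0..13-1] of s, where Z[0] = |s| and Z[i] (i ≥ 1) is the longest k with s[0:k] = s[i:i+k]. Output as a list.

Z[0]=13
i=1: i≥r, start 0; Z[1]=0
i=2: i≥r, start 0; Z[2]=0
i=3: i≥r, start 0; Z[3]=0
i=4: i≥r, start 0; Z[4]=0
i=5: i≥r, start 0; Z[5]=3 extend→box=[5,8)
i=6: min(r-i=2, Z[1]=0)=0; Z[6]=0
i=7: min(r-i=1, Z[2]=0)=0; Z[7]=0
i=8: i≥r, start 0; Z[8]=1 extend→box=[8,9)
i=9: i≥r, start 0; Z[9]=4 extend→box=[9,13)
i=10: min(r-i=3, Z[1]=0)=0; Z[10]=0
i=11: min(r-i=2, Z[2]=0)=0; Z[11]=0
i=12: min(r-i=1, Z[3]=0)=0; Z[12]=0

[13, 0, 0, 0, 0, 3, 0, 0, 1, 4, 0, 0, 0]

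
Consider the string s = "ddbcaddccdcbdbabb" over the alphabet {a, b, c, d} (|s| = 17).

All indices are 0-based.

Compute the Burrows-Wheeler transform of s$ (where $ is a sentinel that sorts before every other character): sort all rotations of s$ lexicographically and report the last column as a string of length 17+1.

bbcbdadcbddcbdcd$a

rank  rotation            last
    0  $ddbcaddccdcbdbabb  b
    1  abb$ddbcaddccdcbdb  b
    2  addccdcbdbabb$ddbc  c
    3  b$ddbcaddccdcbdbab  b
    4  babb$ddbcaddccdcbd  d
    5  bb$ddbcaddccdcbdba  a
    6  bcaddccdcbdbabb$dd  d
    7  bdbabb$ddbcaddccdc  c
    8  caddccdcbdbabb$ddb  b
    9  cbdbabb$ddbcaddccd  d
   10  ccdcbdbabb$ddbcadd  d
   11  cdcbdbabb$ddbcaddc  c
   12  dbabb$ddbcaddccdcb  b
   13  dbcaddccdcbdbabb$d  d
   14  dcbdbabb$ddbcaddcc  c
   15  dccdcbdbabb$ddbcad  d
   16  ddbcaddccdcbdbabb$  $
   17  ddccdcbdbabb$ddbca  a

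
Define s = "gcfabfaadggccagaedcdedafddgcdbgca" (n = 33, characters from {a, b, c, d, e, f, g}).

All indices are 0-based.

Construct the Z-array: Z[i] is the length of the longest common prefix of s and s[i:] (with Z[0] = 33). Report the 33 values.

Z[0]=33
i=1: fresh scan; Z[1]=0
i=2: fresh scan; Z[2]=0
i=3: fresh scan; Z[3]=0
i=4: fresh scan; Z[4]=0
i=5: fresh scan; Z[5]=0
i=6: fresh scan; Z[6]=0
i=7: fresh scan; Z[7]=0
i=8: fresh scan; Z[8]=0
i=9: fresh scan; Z[9]=1 scan→box=[9,10)
i=10: fresh scan; Z[10]=2 scan→box=[10,12)
i=11: min(r-i=1, Z[1]=0)=0; Z[11]=0
i=12: fresh scan; Z[12]=0
i=13: fresh scan; Z[13]=0
i=14: fresh scan; Z[14]=1 scan→box=[14,15)
i=15: fresh scan; Z[15]=0
i=16: fresh scan; Z[16]=0
i=17: fresh scan; Z[17]=0
i=18: fresh scan; Z[18]=0
i=19: fresh scan; Z[19]=0
i=20: fresh scan; Z[20]=0
i=21: fresh scan; Z[21]=0
i=22: fresh scan; Z[22]=0
i=23: fresh scan; Z[23]=0
i=24: fresh scan; Z[24]=0
i=25: fresh scan; Z[25]=0
i=26: fresh scan; Z[26]=2 scan→box=[26,28)
i=27: min(r-i=1, Z[1]=0)=0; Z[27]=0
i=28: fresh scan; Z[28]=0
i=29: fresh scan; Z[29]=0
i=30: fresh scan; Z[30]=2 scan→box=[30,32)
i=31: min(r-i=1, Z[1]=0)=0; Z[31]=0
i=32: fresh scan; Z[32]=0

[33, 0, 0, 0, 0, 0, 0, 0, 0, 1, 2, 0, 0, 0, 1, 0, 0, 0, 0, 0, 0, 0, 0, 0, 0, 0, 2, 0, 0, 0, 2, 0, 0]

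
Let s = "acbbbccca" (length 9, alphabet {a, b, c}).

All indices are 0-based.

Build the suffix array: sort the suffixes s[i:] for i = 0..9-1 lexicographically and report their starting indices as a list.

rank | idx | suffix
   0 |   8 | a
   1 |   0 | acbbbccca
   2 |   2 | bbbccca
   3 |   3 | bbccca
   4 |   4 | bccca
   5 |   7 | ca
   6 |   1 | cbbbccca
   7 |   6 | cca
   8 |   5 | ccca

[8, 0, 2, 3, 4, 7, 1, 6, 5]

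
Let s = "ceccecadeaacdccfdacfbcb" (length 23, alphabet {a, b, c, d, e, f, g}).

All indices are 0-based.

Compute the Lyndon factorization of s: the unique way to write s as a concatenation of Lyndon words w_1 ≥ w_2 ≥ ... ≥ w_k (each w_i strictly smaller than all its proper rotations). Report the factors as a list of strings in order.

emit factor 1: 'ce' (i=0, period=2)
emit factor 2: 'cce' (i=2, period=3)
emit factor 3: 'c' (i=5, period=1)
emit factor 4: 'ade' (i=6, period=3)
emit factor 5: 'aacdccfdacfbcb' (i=9, period=14)

["ce", "cce", "c", "ade", "aacdccfdacfbcb"]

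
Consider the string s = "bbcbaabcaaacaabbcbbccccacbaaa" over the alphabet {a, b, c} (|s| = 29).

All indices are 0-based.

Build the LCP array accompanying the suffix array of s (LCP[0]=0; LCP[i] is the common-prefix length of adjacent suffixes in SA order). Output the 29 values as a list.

sorted suffixes:
  #0 SA[0]=28  'a'
  #1 SA[1]=27  'aa'
  #2 SA[2]=26  'aaa'
  #3 SA[3]=8  'aaacaabbcbbccccacbaaa'
  #4 SA[4]=12  'aabbcbbccccacbaaa'
  #5 SA[5]=4  'aabcaaacaabbcbbccccacbaaa'
  #6 SA[6]=9  'aacaabbcbbccccacbaaa'
  #7 SA[7]=13  'abbcbbccccacbaaa'
  #8 SA[8]=5  'abcaaacaabbcbbccccacbaaa'
  #9 SA[9]=10  'acaabbcbbccccacbaaa'
  #10 SA[10]=23  'acbaaa'
  #11 SA[11]=25  'baaa'
  #12 SA[12]=3  'baabcaaacaabbcbbccccacbaaa'
  #13 SA[13]=0  'bbcbaabcaaacaabbcbbccccacbaaa'
  #14 SA[14]=14  'bbcbbccccacbaaa'
  #15 SA[15]=17  'bbccccacbaaa'
  #16 SA[16]=6  'bcaaacaabbcbbccccacbaaa'
  #17 SA[17]=1  'bcbaabcaaacaabbcbbccccacbaaa'
  #18 SA[18]=15  'bcbbccccacbaaa'
  #19 SA[19]=18  'bccccacbaaa'
  #20 SA[20]=7  'caaacaabbcbbccccacbaaa'
  #21 SA[21]=11  'caabbcbbccccacbaaa'
  #22 SA[22]=22  'cacbaaa'
  #23 SA[23]=24  'cbaaa'
  #24 SA[24]=2  'cbaabcaaacaabbcbbccccacbaaa'
  #25 SA[25]=16  'cbbccccacbaaa'
  #26 SA[26]=21  'ccacbaaa'
  #27 SA[27]=20  'cccacbaaa'
  #28 SA[28]=19  'ccccacbaaa'

SA = [28, 27, 26, 8, 12, 4, 9, 13, 5, 10, 23, 25, 3, 0, 14, 17, 6, 1, 15, 18, 7, 11, 22, 24, 2, 16, 21, 20, 19]
i: (SA[i-1],SA[i]) lcp shared
  1: (28,27) 1 'a'
  2: (27,26) 2 'aa'
  3: (26,8) 3 'aaa'
  4: (8,12) 2 'aa'
  5: (12,4) 3 'aab'
  6: (4,9) 2 'aa'
  7: (9,13) 1 'a'
  8: (13,5) 2 'ab'
  9: (5,10) 1 'a'
  10: (10,23) 2 'ac'
  11: (23,25) 0 ''
  12: (25,3) 3 'baa'
  13: (3,0) 1 'b'
  14: (0,14) 4 'bbcb'
  15: (14,17) 3 'bbc'
  16: (17,6) 1 'b'
  17: (6,1) 2 'bc'
  18: (1,15) 3 'bcb'
  19: (15,18) 2 'bc'
  20: (18,7) 0 ''
  21: (7,11) 3 'caa'
  22: (11,22) 2 'ca'
  23: (22,24) 1 'c'
  24: (24,2) 4 'cbaa'
  25: (2,16) 2 'cb'
  26: (16,21) 1 'c'
  27: (21,20) 2 'cc'
  28: (20,19) 3 'ccc'

[0, 1, 2, 3, 2, 3, 2, 1, 2, 1, 2, 0, 3, 1, 4, 3, 1, 2, 3, 2, 0, 3, 2, 1, 4, 2, 1, 2, 3]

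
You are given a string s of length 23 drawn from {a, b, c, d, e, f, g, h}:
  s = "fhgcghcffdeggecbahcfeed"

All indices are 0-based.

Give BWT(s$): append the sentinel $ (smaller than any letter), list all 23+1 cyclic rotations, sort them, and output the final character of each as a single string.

rank  rotation                  last
    0  $fhgcghcffdeggecbahcfeed  d
    1  ahcfeed$fhgcghcffdeggecb  b
    2  bahcfeed$fhgcghcffdeggec  c
    3  cbahcfeed$fhgcghcffdegge  e
    4  cfeed$fhgcghcffdeggecbah  h
    5  cffdeggecbahcfeed$fhgcgh  h
    6  cghcffdeggecbahcfeed$fhg  g
    7  d$fhgcghcffdeggecbahcfee  e
    8  deggecbahcfeed$fhgcghcff  f
    9  ecbahcfeed$fhgcghcffdegg  g
   10  ed$fhgcghcffdeggecbahcfe  e
   11  eed$fhgcghcffdeggecbahcf  f
   12  eggecbahcfeed$fhgcghcffd  d
   13  fdeggecbahcfeed$fhgcghcf  f
   14  feed$fhgcghcffdeggecbahc  c
   15  ffdeggecbahcfeed$fhgcghc  c
   16  fhgcghcffdeggecbahcfeed$  $
   17  gcghcffdeggecbahcfeed$fh  h
   18  gecbahcfeed$fhgcghcffdeg  g
   19  ggecbahcfeed$fhgcghcffde  e
   20  ghcffdeggecbahcfeed$fhgc  c
   21  hcfeed$fhgcghcffdeggecba  a
   22  hcffdeggecbahcfeed$fhgcg  g
   23  hgcghcffdeggecbahcfeed$f  f

dbcehhgefgefdfcc$hgecagf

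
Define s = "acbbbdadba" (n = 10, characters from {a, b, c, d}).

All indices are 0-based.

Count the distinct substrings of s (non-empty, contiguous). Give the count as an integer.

48

rank→(start, suffix):
  0 → (9, 'a')
  1 → (0, 'acbbbdadba')
  2 → (6, 'adba')
  3 → (8, 'ba')
  4 → (2, 'bbbdadba')
  5 → (3, 'bbdadba')
  6 → (4, 'bdadba')
  7 → (1, 'cbbbdadba')
  8 → (5, 'dadba')
  9 → (7, 'dba')

SA = [9, 0, 6, 8, 2, 3, 4, 1, 5, 7]
[i] adj suffixes → lcp
  [1] 9/0 → 1 ('a')
  [2] 0/6 → 1 ('a')
  [3] 6/8 → 0 ('')
  [4] 8/2 → 1 ('b')
  [5] 2/3 → 2 ('bb')
  [6] 3/4 → 1 ('b')
  [7] 4/1 → 0 ('')
  [8] 1/5 → 0 ('')
  [9] 5/7 → 1 ('d')

n(n+1)/2 = 10·11/2 = 55
Σ LCP = 0 + 1 + 1 + 0 + 1 + 2 + 1 + 0 + 0 + 1 = 7
distinct = 55 − 7 = 48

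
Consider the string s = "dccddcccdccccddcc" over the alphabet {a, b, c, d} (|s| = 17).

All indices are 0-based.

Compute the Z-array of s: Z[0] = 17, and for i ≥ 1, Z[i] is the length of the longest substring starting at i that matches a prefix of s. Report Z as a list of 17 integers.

Z[0]=17
i=1: i≥r, start 0; Z[1]=0
i=2: i≥r, start 0; Z[2]=0
i=3: i≥r, start 0; Z[3]=1 scan→box=[3,4)
i=4: i≥r, start 0; Z[4]=3 scan→box=[4,7)
i=5: min(r-i=2, Z[1]=0)=0; Z[5]=0
i=6: min(r-i=1, Z[2]=0)=0; Z[6]=0
i=7: i≥r, start 0; Z[7]=0
i=8: i≥r, start 0; Z[8]=3 scan→box=[8,11)
i=9: min(r-i=2, Z[1]=0)=0; Z[9]=0
i=10: min(r-i=1, Z[2]=0)=0; Z[10]=0
i=11: i≥r, start 0; Z[11]=0
i=12: i≥r, start 0; Z[12]=0
i=13: i≥r, start 0; Z[13]=1 scan→box=[13,14)
i=14: i≥r, start 0; Z[14]=3 scan→box=[14,17)
i=15: min(r-i=2, Z[1]=0)=0; Z[15]=0
i=16: min(r-i=1, Z[2]=0)=0; Z[16]=0

[17, 0, 0, 1, 3, 0, 0, 0, 3, 0, 0, 0, 0, 1, 3, 0, 0]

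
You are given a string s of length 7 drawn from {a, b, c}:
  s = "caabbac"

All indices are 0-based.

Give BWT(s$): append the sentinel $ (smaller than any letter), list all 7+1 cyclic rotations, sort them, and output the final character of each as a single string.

ccabbaa$

rank  rotation  last
    0  $caabbac  c
    1  aabbac$c  c
    2  abbac$ca  a
    3  ac$caabb  b
    4  bac$caab  b
    5  bbac$caa  a
    6  c$caabba  a
    7  caabbac$  $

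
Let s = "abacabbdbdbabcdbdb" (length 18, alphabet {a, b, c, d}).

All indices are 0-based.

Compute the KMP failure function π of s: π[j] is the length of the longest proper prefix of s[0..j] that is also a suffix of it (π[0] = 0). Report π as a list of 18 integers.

[0, 0, 1, 0, 1, 2, 0, 0, 0, 0, 0, 1, 2, 0, 0, 0, 0, 0]

π[0] = 0
j=1 s[j]='b': π[1]=0 (border '')
j=2 s[j]='a': π[2]=1 (border 'a')
j=3 s[j]='c': k: 1→0; π[3]=0 (border '')
j=4 s[j]='a': π[4]=1 (border 'a')
j=5 s[j]='b': π[5]=2 (border 'ab')
j=6 s[j]='b': k: 2→0; π[6]=0 (border '')
j=7 s[j]='d': π[7]=0 (border '')
j=8 s[j]='b': π[8]=0 (border '')
j=9 s[j]='d': π[9]=0 (border '')
j=10 s[j]='b': π[10]=0 (border '')
j=11 s[j]='a': π[11]=1 (border 'a')
j=12 s[j]='b': π[12]=2 (border 'ab')
j=13 s[j]='c': k: 2→0; π[13]=0 (border '')
j=14 s[j]='d': π[14]=0 (border '')
j=15 s[j]='b': π[15]=0 (border '')
j=16 s[j]='d': π[16]=0 (border '')
j=17 s[j]='b': π[17]=0 (border '')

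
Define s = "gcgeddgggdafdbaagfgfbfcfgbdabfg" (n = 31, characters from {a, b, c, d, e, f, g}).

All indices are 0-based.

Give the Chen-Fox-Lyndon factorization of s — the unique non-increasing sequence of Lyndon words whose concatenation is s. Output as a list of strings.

["g", "cgeddgggd", "afdb", "aagfgfbfcfgbdabfg"]

emit factor 1: 'g' (i=0, period=1)
emit factor 2: 'cgeddgggd' (i=1, period=9)
emit factor 3: 'afdb' (i=10, period=4)
emit factor 4: 'aagfgfbfcfgbdabfg' (i=14, period=17)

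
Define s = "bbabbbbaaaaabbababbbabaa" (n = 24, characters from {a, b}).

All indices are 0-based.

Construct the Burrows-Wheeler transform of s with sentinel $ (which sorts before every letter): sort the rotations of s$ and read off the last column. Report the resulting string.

rank  rotation                   last
    0  $bbabbbbaaaaabbababbbabaa  a
    1  a$bbabbbbaaaaabbababbbaba  a
    2  aa$bbabbbbaaaaabbababbbab  b
    3  aaaaabbababbbabaa$bbabbbb  b
    4  aaaabbababbbabaa$bbabbbba  a
    5  aaabbababbbabaa$bbabbbbaa  a
    6  aabbababbbabaa$bbabbbbaaa  a
    7  abaa$bbabbbbaaaaabbababbb  b
    8  ababbbabaa$bbabbbbaaaaabb  b
    9  abbababbbabaa$bbabbbbaaaa  a
   10  abbbabaa$bbabbbbaaaaabbab  b
   11  abbbbaaaaabbababbbabaa$bb  b
   12  baa$bbabbbbaaaaabbababbba  a
   13  baaaaabbababbbabaa$bbabbb  b
   14  babaa$bbabbbbaaaaabbababb  b
   15  bababbbabaa$bbabbbbaaaaab  b
   16  babbbabaa$bbabbbbaaaaabba  a
   17  babbbbaaaaabbababbbabaa$b  b
   18  bbaaaaabbababbbabaa$bbabb  b
   19  bbabaa$bbabbbbaaaaabbabab  b
   20  bbababbbabaa$bbabbbbaaaaa  a
   21  bbabbbbaaaaabbababbbabaa$  $
   22  bbbaaaaabbababbbabaa$bbab  b
   23  bbbabaa$bbabbbbaaaaabbaba  a
   24  bbbbaaaaabbababbbabaa$bba  a

aabbaaabbabbabbbabbba$baa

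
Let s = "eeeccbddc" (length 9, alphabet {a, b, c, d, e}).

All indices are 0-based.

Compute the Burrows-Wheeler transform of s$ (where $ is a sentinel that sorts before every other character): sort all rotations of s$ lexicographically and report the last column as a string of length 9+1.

ccdcedbee$

rank  rotation    last
    0  $eeeccbddc  c
    1  bddc$eeecc  c
    2  c$eeeccbdd  d
    3  cbddc$eeec  c
    4  ccbddc$eee  e
    5  dc$eeeccbd  d
    6  ddc$eeeccb  b
    7  eccbddc$ee  e
    8  eeccbddc$e  e
    9  eeeccbddc$  $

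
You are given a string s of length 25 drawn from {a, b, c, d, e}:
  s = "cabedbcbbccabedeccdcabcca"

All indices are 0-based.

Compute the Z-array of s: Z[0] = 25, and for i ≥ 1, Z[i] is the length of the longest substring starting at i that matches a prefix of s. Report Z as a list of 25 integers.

[25, 0, 0, 0, 0, 0, 1, 0, 0, 1, 5, 0, 0, 0, 0, 0, 1, 1, 0, 3, 0, 0, 1, 2, 0]

Z[0]=25
i=1: i≥r, start 0; Z[1]=0
i=2: i≥r, start 0; Z[2]=0
i=3: i≥r, start 0; Z[3]=0
i=4: i≥r, start 0; Z[4]=0
i=5: i≥r, start 0; Z[5]=0
i=6: i≥r, start 0; Z[6]=1 grow→box=[6,7)
i=7: i≥r, start 0; Z[7]=0
i=8: i≥r, start 0; Z[8]=0
i=9: i≥r, start 0; Z[9]=1 grow→box=[9,10)
i=10: i≥r, start 0; Z[10]=5 grow→box=[10,15)
i=11: min(r-i=4, Z[1]=0)=0; Z[11]=0
i=12: min(r-i=3, Z[2]=0)=0; Z[12]=0
i=13: min(r-i=2, Z[3]=0)=0; Z[13]=0
i=14: min(r-i=1, Z[4]=0)=0; Z[14]=0
i=15: i≥r, start 0; Z[15]=0
i=16: i≥r, start 0; Z[16]=1 grow→box=[16,17)
i=17: i≥r, start 0; Z[17]=1 grow→box=[17,18)
i=18: i≥r, start 0; Z[18]=0
i=19: i≥r, start 0; Z[19]=3 grow→box=[19,22)
i=20: min(r-i=2, Z[1]=0)=0; Z[20]=0
i=21: min(r-i=1, Z[2]=0)=0; Z[21]=0
i=22: i≥r, start 0; Z[22]=1 grow→box=[22,23)
i=23: i≥r, start 0; Z[23]=2 grow→box=[23,25)
i=24: min(r-i=1, Z[1]=0)=0; Z[24]=0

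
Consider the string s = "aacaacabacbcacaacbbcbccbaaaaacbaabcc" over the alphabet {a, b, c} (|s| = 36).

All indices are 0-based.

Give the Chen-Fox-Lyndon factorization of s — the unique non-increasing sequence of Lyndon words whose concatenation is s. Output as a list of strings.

emit factor 1: 'aacaacabacbcacaacbbcbccb' (i=0, period=24)
emit factor 2: 'aaaaacbaabcc' (i=24, period=12)

["aacaacabacbcacaacbbcbccb", "aaaaacbaabcc"]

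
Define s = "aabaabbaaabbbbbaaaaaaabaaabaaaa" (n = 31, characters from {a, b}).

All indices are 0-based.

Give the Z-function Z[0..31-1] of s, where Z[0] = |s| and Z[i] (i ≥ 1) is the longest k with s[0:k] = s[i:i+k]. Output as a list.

[31, 1, 0, 3, 1, 0, 0, 2, 3, 1, 0, 0, 0, 0, 0, 2, 2, 2, 2, 2, 5, 1, 0, 2, 5, 1, 0, 2, 2, 2, 1]

Z[0]=31
i=1: outside box; Z[1]=1 grow→box=[1,2)
i=2: outside box; Z[2]=0
i=3: outside box; Z[3]=3 grow→box=[3,6)
i=4: min(r-i=2, Z[1]=1)=1; Z[4]=1
i=5: min(r-i=1, Z[2]=0)=0; Z[5]=0
i=6: outside box; Z[6]=0
i=7: outside box; Z[7]=2 grow→box=[7,9)
i=8: min(r-i=1, Z[1]=1)=1; Z[8]=3 grow→box=[8,11)
i=9: min(r-i=2, Z[1]=1)=1; Z[9]=1
i=10: min(r-i=1, Z[2]=0)=0; Z[10]=0
i=11: outside box; Z[11]=0
i=12: outside box; Z[12]=0
i=13: outside box; Z[13]=0
i=14: outside box; Z[14]=0
i=15: outside box; Z[15]=2 grow→box=[15,17)
i=16: min(r-i=1, Z[1]=1)=1; Z[16]=2 grow→box=[16,18)
i=17: min(r-i=1, Z[1]=1)=1; Z[17]=2 grow→box=[17,19)
i=18: min(r-i=1, Z[1]=1)=1; Z[18]=2 grow→box=[18,20)
i=19: min(r-i=1, Z[1]=1)=1; Z[19]=2 grow→box=[19,21)
i=20: min(r-i=1, Z[1]=1)=1; Z[20]=5 grow→box=[20,25)
i=21: min(r-i=4, Z[1]=1)=1; Z[21]=1
i=22: min(r-i=3, Z[2]=0)=0; Z[22]=0
i=23: min(r-i=2, Z[3]=3)=2; Z[23]=2
i=24: min(r-i=1, Z[4]=1)=1; Z[24]=5 grow→box=[24,29)
i=25: min(r-i=4, Z[1]=1)=1; Z[25]=1
i=26: min(r-i=3, Z[2]=0)=0; Z[26]=0
i=27: min(r-i=2, Z[3]=3)=2; Z[27]=2
i=28: min(r-i=1, Z[4]=1)=1; Z[28]=2 grow→box=[28,30)
i=29: min(r-i=1, Z[1]=1)=1; Z[29]=2 grow→box=[29,31)
i=30: min(r-i=1, Z[1]=1)=1; Z[30]=1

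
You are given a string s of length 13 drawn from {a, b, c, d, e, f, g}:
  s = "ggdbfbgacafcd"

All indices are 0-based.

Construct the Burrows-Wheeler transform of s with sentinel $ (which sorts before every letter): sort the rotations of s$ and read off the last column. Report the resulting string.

dgcdfafcgbabg$

rank  rotation        last
    0  $ggdbfbgacafcd  d
    1  acafcd$ggdbfbg  g
    2  afcd$ggdbfbgac  c
    3  bfbgacafcd$ggd  d
    4  bgacafcd$ggdbf  f
    5  cafcd$ggdbfbga  a
    6  cd$ggdbfbgacaf  f
    7  d$ggdbfbgacafc  c
    8  dbfbgacafcd$gg  g
    9  fbgacafcd$ggdb  b
   10  fcd$ggdbfbgaca  a
   11  gacafcd$ggdbfb  b
   12  gdbfbgacafcd$g  g
   13  ggdbfbgacafcd$  $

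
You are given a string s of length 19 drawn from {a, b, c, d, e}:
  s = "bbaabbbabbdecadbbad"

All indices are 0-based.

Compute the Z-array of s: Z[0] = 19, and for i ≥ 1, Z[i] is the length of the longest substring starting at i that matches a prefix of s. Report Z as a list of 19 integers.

Z[0]=19
i=1: i≥r, start 0; Z[1]=1 extend→box=[1,2)
i=2: i≥r, start 0; Z[2]=0
i=3: i≥r, start 0; Z[3]=0
i=4: i≥r, start 0; Z[4]=2 extend→box=[4,6)
i=5: min(r-i=1, Z[1]=1)=1; Z[5]=3 extend→box=[5,8)
i=6: min(r-i=2, Z[1]=1)=1; Z[6]=1
i=7: min(r-i=1, Z[2]=0)=0; Z[7]=0
i=8: i≥r, start 0; Z[8]=2 extend→box=[8,10)
i=9: min(r-i=1, Z[1]=1)=1; Z[9]=1
i=10: i≥r, start 0; Z[10]=0
i=11: i≥r, start 0; Z[11]=0
i=12: i≥r, start 0; Z[12]=0
i=13: i≥r, start 0; Z[13]=0
i=14: i≥r, start 0; Z[14]=0
i=15: i≥r, start 0; Z[15]=3 extend→box=[15,18)
i=16: min(r-i=2, Z[1]=1)=1; Z[16]=1
i=17: min(r-i=1, Z[2]=0)=0; Z[17]=0
i=18: i≥r, start 0; Z[18]=0

[19, 1, 0, 0, 2, 3, 1, 0, 2, 1, 0, 0, 0, 0, 0, 3, 1, 0, 0]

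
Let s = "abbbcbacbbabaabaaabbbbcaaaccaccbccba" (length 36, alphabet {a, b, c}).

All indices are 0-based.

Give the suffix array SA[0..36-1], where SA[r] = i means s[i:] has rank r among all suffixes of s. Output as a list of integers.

[35, 15, 23, 12, 16, 24, 13, 10, 17, 0, 6, 25, 28, 34, 14, 11, 9, 5, 8, 18, 19, 1, 20, 2, 21, 3, 31, 22, 27, 33, 4, 7, 30, 26, 32, 29]

rank | idx | suffix
   0 |  35 | a
   1 |  15 | aaabbbbcaaaccaccbccba
   2 |  23 | aaaccaccbccba
   3 |  12 | aabaaabbbbcaaaccaccbccba
   4 |  16 | aabbbbcaaaccaccbccba
   5 |  24 | aaccaccbccba
   6 |  13 | abaaabbbbcaaaccaccbccba
   7 |  10 | abaabaaabbbbcaaaccaccbccba
   8 |  17 | abbbbcaaaccaccbccba
   9 |   0 | abbbcbacbbabaabaaabbbbcaaaccaccbccba
  10 |   6 | acbbabaabaaabbbbcaaaccaccbccba
  11 |  25 | accaccbccba
  12 |  28 | accbccba
  13 |  34 | ba
  14 |  14 | baaabbbbcaaaccaccbccba
  15 |  11 | baabaaabbbbcaaaccaccbccba
  16 |   9 | babaabaaabbbbcaaaccaccbccba
  17 |   5 | bacbbabaabaaabbbbcaaaccaccbccba
  18 |   8 | bbabaabaaabbbbcaaaccaccbccba
  19 |  18 | bbbbcaaaccaccbccba
  20 |  19 | bbbcaaaccaccbccba
  21 |   1 | bbbcbacbbabaabaaabbbbcaaaccaccbccba
  22 |  20 | bbcaaaccaccbccba
  23 |   2 | bbcbacbbabaabaaabbbbcaaaccaccbccba
  24 |  21 | bcaaaccaccbccba
  25 |   3 | bcbacbbabaabaaabbbbcaaaccaccbccba
  26 |  31 | bccba
  27 |  22 | caaaccaccbccba
  28 |  27 | caccbccba
  29 |  33 | cba
  30 |   4 | cbacbbabaabaaabbbbcaaaccaccbccba
  31 |   7 | cbbabaabaaabbbbcaaaccaccbccba
  32 |  30 | cbccba
  33 |  26 | ccaccbccba
  34 |  32 | ccba
  35 |  29 | ccbccba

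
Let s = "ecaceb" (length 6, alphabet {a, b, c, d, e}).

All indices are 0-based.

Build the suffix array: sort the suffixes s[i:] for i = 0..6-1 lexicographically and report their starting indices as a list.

[2, 5, 1, 3, 4, 0]

sorted suffixes:
  #0 SA[0]=2  'aceb'
  #1 SA[1]=5  'b'
  #2 SA[2]=1  'caceb'
  #3 SA[3]=3  'ceb'
  #4 SA[4]=4  'eb'
  #5 SA[5]=0  'ecaceb'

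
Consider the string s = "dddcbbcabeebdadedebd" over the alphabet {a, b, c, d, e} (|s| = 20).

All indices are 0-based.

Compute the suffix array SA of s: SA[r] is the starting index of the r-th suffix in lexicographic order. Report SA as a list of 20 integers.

[7, 13, 4, 5, 18, 11, 8, 6, 3, 19, 12, 2, 1, 0, 16, 14, 17, 10, 15, 9]

rank→(start, suffix):
  0 → (7, 'abeebdadedebd')
  1 → (13, 'adedebd')
  2 → (4, 'bbcabeebdadedebd')
  3 → (5, 'bcabeebdadedebd')
  4 → (18, 'bd')
  5 → (11, 'bdadedebd')
  6 → (8, 'beebdadedebd')
  7 → (6, 'cabeebdadedebd')
  8 → (3, 'cbbcabeebdadedebd')
  9 → (19, 'd')
  10 → (12, 'dadedebd')
  11 → (2, 'dcbbcabeebdadedebd')
  12 → (1, 'ddcbbcabeebdadedebd')
  13 → (0, 'dddcbbcabeebdadedebd')
  14 → (16, 'debd')
  15 → (14, 'dedebd')
  16 → (17, 'ebd')
  17 → (10, 'ebdadedebd')
  18 → (15, 'edebd')
  19 → (9, 'eebdadedebd')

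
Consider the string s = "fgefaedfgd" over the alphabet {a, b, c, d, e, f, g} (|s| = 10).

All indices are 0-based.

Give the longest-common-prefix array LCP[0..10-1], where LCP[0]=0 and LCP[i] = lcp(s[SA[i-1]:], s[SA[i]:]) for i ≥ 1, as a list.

[0, 0, 1, 0, 1, 0, 1, 2, 0, 1]

rank | idx | suffix
   0 |   4 | aedfgd
   1 |   9 | d
   2 |   6 | dfgd
   3 |   5 | edfgd
   4 |   2 | efaedfgd
   5 |   3 | faedfgd
   6 |   7 | fgd
   7 |   0 | fgefaedfgd
   8 |   8 | gd
   9 |   1 | gefaedfgd

SA = [4, 9, 6, 5, 2, 3, 7, 0, 8, 1]
rank  pair      lcp
   1  s[4:],s[9:]  0  ''
   2  s[9:],s[6:]  1  'd'
   3  s[6:],s[5:]  0  ''
   4  s[5:],s[2:]  1  'e'
   5  s[2:],s[3:]  0  ''
   6  s[3:],s[7:]  1  'f'
   7  s[7:],s[0:]  2  'fg'
   8  s[0:],s[8:]  0  ''
   9  s[8:],s[1:]  1  'g'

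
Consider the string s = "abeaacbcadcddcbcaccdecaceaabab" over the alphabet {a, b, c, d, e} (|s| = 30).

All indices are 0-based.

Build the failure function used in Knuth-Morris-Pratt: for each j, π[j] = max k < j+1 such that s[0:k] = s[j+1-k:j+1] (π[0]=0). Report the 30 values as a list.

π[0] = 0
j=1 s[j]='b': π[1]=0 (border '')
j=2 s[j]='e': π[2]=0 (border '')
j=3 s[j]='a': π[3]=1 (border 'a')
j=4 s[j]='a': k: 1→0; π[4]=1 (border 'a')
j=5 s[j]='c': k: 1→0; π[5]=0 (border '')
j=6 s[j]='b': π[6]=0 (border '')
j=7 s[j]='c': π[7]=0 (border '')
j=8 s[j]='a': π[8]=1 (border 'a')
j=9 s[j]='d': k: 1→0; π[9]=0 (border '')
j=10 s[j]='c': π[10]=0 (border '')
j=11 s[j]='d': π[11]=0 (border '')
j=12 s[j]='d': π[12]=0 (border '')
j=13 s[j]='c': π[13]=0 (border '')
j=14 s[j]='b': π[14]=0 (border '')
j=15 s[j]='c': π[15]=0 (border '')
j=16 s[j]='a': π[16]=1 (border 'a')
j=17 s[j]='c': k: 1→0; π[17]=0 (border '')
j=18 s[j]='c': π[18]=0 (border '')
j=19 s[j]='d': π[19]=0 (border '')
j=20 s[j]='e': π[20]=0 (border '')
j=21 s[j]='c': π[21]=0 (border '')
j=22 s[j]='a': π[22]=1 (border 'a')
j=23 s[j]='c': k: 1→0; π[23]=0 (border '')
j=24 s[j]='e': π[24]=0 (border '')
j=25 s[j]='a': π[25]=1 (border 'a')
j=26 s[j]='a': k: 1→0; π[26]=1 (border 'a')
j=27 s[j]='b': π[27]=2 (border 'ab')
j=28 s[j]='a': k: 2→0; π[28]=1 (border 'a')
j=29 s[j]='b': π[29]=2 (border 'ab')

[0, 0, 0, 1, 1, 0, 0, 0, 1, 0, 0, 0, 0, 0, 0, 0, 1, 0, 0, 0, 0, 0, 1, 0, 0, 1, 1, 2, 1, 2]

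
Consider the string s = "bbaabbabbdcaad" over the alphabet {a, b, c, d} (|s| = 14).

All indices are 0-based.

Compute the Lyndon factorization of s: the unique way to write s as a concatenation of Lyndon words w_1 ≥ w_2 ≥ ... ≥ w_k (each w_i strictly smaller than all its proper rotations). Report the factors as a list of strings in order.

["b", "b", "aabbabbdcaad"]

emit factor 1: 'b' (i=0, period=1)
emit factor 2: 'b' (i=1, period=1)
emit factor 3: 'aabbabbdcaad' (i=2, period=12)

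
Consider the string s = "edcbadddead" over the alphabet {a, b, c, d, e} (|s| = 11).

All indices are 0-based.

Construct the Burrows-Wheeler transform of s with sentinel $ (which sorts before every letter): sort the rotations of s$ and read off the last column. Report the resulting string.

debcdaeaddd$

rank  rotation      last
    0  $edcbadddead  d
    1  ad$edcbaddde  e
    2  adddead$edcb  b
    3  badddead$edc  c
    4  cbadddead$ed  d
    5  d$edcbadddea  a
    6  dcbadddead$e  e
    7  dddead$edcba  a
    8  ddead$edcbad  d
    9  dead$edcbadd  d
   10  ead$edcbaddd  d
   11  edcbadddead$  $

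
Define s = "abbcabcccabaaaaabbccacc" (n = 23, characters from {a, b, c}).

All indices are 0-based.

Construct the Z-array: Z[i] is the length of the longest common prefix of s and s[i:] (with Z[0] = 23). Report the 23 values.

[23, 0, 0, 0, 2, 0, 0, 0, 0, 2, 0, 1, 1, 1, 1, 4, 0, 0, 0, 0, 1, 0, 0]

Z[0]=23
i=1: i≥r, start 0; Z[1]=0
i=2: i≥r, start 0; Z[2]=0
i=3: i≥r, start 0; Z[3]=0
i=4: i≥r, start 0; Z[4]=2 grow→box=[4,6)
i=5: min(r-i=1, Z[1]=0)=0; Z[5]=0
i=6: i≥r, start 0; Z[6]=0
i=7: i≥r, start 0; Z[7]=0
i=8: i≥r, start 0; Z[8]=0
i=9: i≥r, start 0; Z[9]=2 grow→box=[9,11)
i=10: min(r-i=1, Z[1]=0)=0; Z[10]=0
i=11: i≥r, start 0; Z[11]=1 grow→box=[11,12)
i=12: i≥r, start 0; Z[12]=1 grow→box=[12,13)
i=13: i≥r, start 0; Z[13]=1 grow→box=[13,14)
i=14: i≥r, start 0; Z[14]=1 grow→box=[14,15)
i=15: i≥r, start 0; Z[15]=4 grow→box=[15,19)
i=16: min(r-i=3, Z[1]=0)=0; Z[16]=0
i=17: min(r-i=2, Z[2]=0)=0; Z[17]=0
i=18: min(r-i=1, Z[3]=0)=0; Z[18]=0
i=19: i≥r, start 0; Z[19]=0
i=20: i≥r, start 0; Z[20]=1 grow→box=[20,21)
i=21: i≥r, start 0; Z[21]=0
i=22: i≥r, start 0; Z[22]=0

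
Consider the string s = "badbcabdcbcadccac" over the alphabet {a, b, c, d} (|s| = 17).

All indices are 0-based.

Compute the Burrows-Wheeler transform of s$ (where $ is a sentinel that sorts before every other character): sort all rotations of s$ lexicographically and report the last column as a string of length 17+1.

rank  rotation            last
    0  $badbcabdcbcadccac  c
    1  abdcbcadccac$badbc  c
    2  ac$badbcabdcbcadcc  c
    3  adbcabdcbcadccac$b  b
    4  adccac$badbcabdcbc  c
    5  badbcabdcbcadccac$  $
    6  bcabdcbcadccac$bad  d
    7  bcadccac$badbcabdc  c
    8  bdcbcadccac$badbca  a
    9  c$badbcabdcbcadcca  a
   10  cabdcbcadccac$badb  b
   11  cac$badbcabdcbcadc  c
   12  cadccac$badbcabdcb  b
   13  cbcadccac$badbcabd  d
   14  ccac$badbcabdcbcad  d
   15  dbcabdcbcadccac$ba  a
   16  dcbcadccac$badbcab  b
   17  dccac$badbcabdcbca  a

cccbc$dcaabcbddaba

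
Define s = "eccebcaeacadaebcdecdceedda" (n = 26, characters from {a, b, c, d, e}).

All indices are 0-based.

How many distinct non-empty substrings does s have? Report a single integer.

321

sorted suffixes:
  #0 SA[0]=25  'a'
  #1 SA[1]=8  'acadaebcdecdceedda'
  #2 SA[2]=10  'adaebcdecdceedda'
  #3 SA[3]=6  'aeacadaebcdecdceedda'
  #4 SA[4]=12  'aebcdecdceedda'
  #5 SA[5]=4  'bcaeacadaebcdecdceedda'
  #6 SA[6]=14  'bcdecdceedda'
  #7 SA[7]=9  'cadaebcdecdceedda'
  #8 SA[8]=5  'caeacadaebcdecdceedda'
  #9 SA[9]=1  'ccebcaeacadaebcdecdceedda'
  #10 SA[10]=18  'cdceedda'
  #11 SA[11]=15  'cdecdceedda'
  #12 SA[12]=2  'cebcaeacadaebcdecdceedda'
  #13 SA[13]=20  'ceedda'
  #14 SA[14]=24  'da'
  #15 SA[15]=11  'daebcdecdceedda'
  #16 SA[16]=19  'dceedda'
  #17 SA[17]=23  'dda'
  #18 SA[18]=16  'decdceedda'
  #19 SA[19]=7  'eacadaebcdecdceedda'
  #20 SA[20]=3  'ebcaeacadaebcdecdceedda'
  #21 SA[21]=13  'ebcdecdceedda'
  #22 SA[22]=0  'eccebcaeacadaebcdecdceedda'
  #23 SA[23]=17  'ecdceedda'
  #24 SA[24]=22  'edda'
  #25 SA[25]=21  'eedda'

SA = [25, 8, 10, 6, 12, 4, 14, 9, 5, 1, 18, 15, 2, 20, 24, 11, 19, 23, 16, 7, 3, 13, 0, 17, 22, 21]
i: (SA[i-1],SA[i]) lcp shared
  1: (25,8) 1 'a'
  2: (8,10) 1 'a'
  3: (10,6) 1 'a'
  4: (6,12) 2 'ae'
  5: (12,4) 0 ''
  6: (4,14) 2 'bc'
  7: (14,9) 0 ''
  8: (9,5) 2 'ca'
  9: (5,1) 1 'c'
  10: (1,18) 1 'c'
  11: (18,15) 2 'cd'
  12: (15,2) 1 'c'
  13: (2,20) 2 'ce'
  14: (20,24) 0 ''
  15: (24,11) 2 'da'
  16: (11,19) 1 'd'
  17: (19,23) 1 'd'
  18: (23,16) 1 'd'
  19: (16,7) 0 ''
  20: (7,3) 1 'e'
  21: (3,13) 3 'ebc'
  22: (13,0) 1 'e'
  23: (0,17) 2 'ec'
  24: (17,22) 1 'e'
  25: (22,21) 1 'e'

n(n+1)/2 = 26·27/2 = 351
Σ LCP = 0 + 1 + 1 + 1 + 2 + 0 + 2 + 0 + 2 + 1 + 1 + 2 + 1 + 2 + 0 + 2 + 1 + 1 + 1 + 0 + 1 + 3 + 1 + 2 + 1 + 1 = 30
distinct = 351 − 30 = 321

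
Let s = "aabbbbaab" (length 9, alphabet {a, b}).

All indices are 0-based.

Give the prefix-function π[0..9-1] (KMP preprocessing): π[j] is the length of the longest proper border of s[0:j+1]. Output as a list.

π[0] = 0
j=1 s[j]='a': π[1]=1 (border 'a')
j=2 s[j]='b': k: 1→0; π[2]=0 (border '')
j=3 s[j]='b': π[3]=0 (border '')
j=4 s[j]='b': π[4]=0 (border '')
j=5 s[j]='b': π[5]=0 (border '')
j=6 s[j]='a': π[6]=1 (border 'a')
j=7 s[j]='a': π[7]=2 (border 'aa')
j=8 s[j]='b': π[8]=3 (border 'aab')

[0, 1, 0, 0, 0, 0, 1, 2, 3]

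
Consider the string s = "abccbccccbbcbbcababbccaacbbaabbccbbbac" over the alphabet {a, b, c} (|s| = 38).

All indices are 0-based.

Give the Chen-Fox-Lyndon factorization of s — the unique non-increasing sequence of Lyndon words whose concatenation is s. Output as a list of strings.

emit factor 1: 'abccbccccbbcbbc' (i=0, period=15)
emit factor 2: 'ababbcc' (i=15, period=7)
emit factor 3: 'aacbb' (i=22, period=5)
emit factor 4: 'aabbccbbbac' (i=27, period=11)

["abccbccccbbcbbc", "ababbcc", "aacbb", "aabbccbbbac"]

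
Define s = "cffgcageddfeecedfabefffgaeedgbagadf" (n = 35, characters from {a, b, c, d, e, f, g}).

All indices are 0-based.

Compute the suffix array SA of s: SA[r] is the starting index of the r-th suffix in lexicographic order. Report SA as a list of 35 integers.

[17, 32, 24, 30, 5, 29, 18, 4, 13, 0, 8, 33, 15, 9, 27, 12, 7, 14, 26, 11, 25, 19, 34, 16, 10, 20, 21, 1, 22, 2, 31, 23, 28, 3, 6]

rank→(start, suffix):
  0 → (17, 'abefffgaeedgbagadf')
  1 → (32, 'adf')
  2 → (24, 'aeedgbagadf')
  3 → (30, 'agadf')
  4 → (5, 'ageddfeecedfabefffgaeedgbagadf')
  5 → (29, 'bagadf')
  6 → (18, 'befffgaeedgbagadf')
  7 → (4, 'cageddfeecedfabefffgaeedgbagadf')
  8 → (13, 'cedfabefffgaeedgbagadf')
  9 → (0, 'cffgcageddfeecedfabefffgaeedgbagadf')
  10 → (8, 'ddfeecedfabefffgaeedgbagadf')
  11 → (33, 'df')
  12 → (15, 'dfabefffgaeedgbagadf')
  13 → (9, 'dfeecedfabefffgaeedgbagadf')
  14 → (27, 'dgbagadf')
  15 → (12, 'ecedfabefffgaeedgbagadf')
  16 → (7, 'eddfeecedfabefffgaeedgbagadf')
  17 → (14, 'edfabefffgaeedgbagadf')
  18 → (26, 'edgbagadf')
  19 → (11, 'eecedfabefffgaeedgbagadf')
  20 → (25, 'eedgbagadf')
  21 → (19, 'efffgaeedgbagadf')
  22 → (34, 'f')
  23 → (16, 'fabefffgaeedgbagadf')
  24 → (10, 'feecedfabefffgaeedgbagadf')
  25 → (20, 'fffgaeedgbagadf')
  26 → (21, 'ffgaeedgbagadf')
  27 → (1, 'ffgcageddfeecedfabefffgaeedgbagadf')
  28 → (22, 'fgaeedgbagadf')
  29 → (2, 'fgcageddfeecedfabefffgaeedgbagadf')
  30 → (31, 'gadf')
  31 → (23, 'gaeedgbagadf')
  32 → (28, 'gbagadf')
  33 → (3, 'gcageddfeecedfabefffgaeedgbagadf')
  34 → (6, 'geddfeecedfabefffgaeedgbagadf')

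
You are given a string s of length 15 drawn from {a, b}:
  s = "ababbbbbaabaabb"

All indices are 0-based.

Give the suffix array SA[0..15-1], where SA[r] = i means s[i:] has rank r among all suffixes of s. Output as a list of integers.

[8, 11, 9, 0, 12, 2, 14, 7, 10, 1, 13, 6, 5, 4, 3]

rank | idx | suffix
   0 |   8 | aabaabb
   1 |  11 | aabb
   2 |   9 | abaabb
   3 |   0 | ababbbbbaabaabb
   4 |  12 | abb
   5 |   2 | abbbbbaabaabb
   6 |  14 | b
   7 |   7 | baabaabb
   8 |  10 | baabb
   9 |   1 | babbbbbaabaabb
  10 |  13 | bb
  11 |   6 | bbaabaabb
  12 |   5 | bbbaabaabb
  13 |   4 | bbbbaabaabb
  14 |   3 | bbbbbaabaabb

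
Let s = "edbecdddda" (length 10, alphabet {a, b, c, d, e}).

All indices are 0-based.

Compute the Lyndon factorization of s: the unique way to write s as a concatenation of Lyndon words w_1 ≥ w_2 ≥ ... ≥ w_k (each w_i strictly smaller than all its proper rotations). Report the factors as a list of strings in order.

["e", "d", "becdddd", "a"]

emit factor 1: 'e' (i=0, period=1)
emit factor 2: 'd' (i=1, period=1)
emit factor 3: 'becdddd' (i=2, period=7)
emit factor 4: 'a' (i=9, period=1)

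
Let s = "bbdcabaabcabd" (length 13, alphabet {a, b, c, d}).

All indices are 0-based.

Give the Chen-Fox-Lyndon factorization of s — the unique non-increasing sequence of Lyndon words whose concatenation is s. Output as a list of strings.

emit factor 1: 'bbdc' (i=0, period=4)
emit factor 2: 'ab' (i=4, period=2)
emit factor 3: 'aabcabd' (i=6, period=7)

["bbdc", "ab", "aabcabd"]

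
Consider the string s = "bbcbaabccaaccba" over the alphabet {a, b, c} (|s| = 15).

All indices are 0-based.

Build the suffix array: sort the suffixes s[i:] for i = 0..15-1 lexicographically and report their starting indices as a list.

[14, 4, 9, 5, 10, 13, 3, 0, 1, 6, 8, 12, 2, 7, 11]

sorted suffixes:
  #0 SA[0]=14  'a'
  #1 SA[1]=4  'aabccaaccba'
  #2 SA[2]=9  'aaccba'
  #3 SA[3]=5  'abccaaccba'
  #4 SA[4]=10  'accba'
  #5 SA[5]=13  'ba'
  #6 SA[6]=3  'baabccaaccba'
  #7 SA[7]=0  'bbcbaabccaaccba'
  #8 SA[8]=1  'bcbaabccaaccba'
  #9 SA[9]=6  'bccaaccba'
  #10 SA[10]=8  'caaccba'
  #11 SA[11]=12  'cba'
  #12 SA[12]=2  'cbaabccaaccba'
  #13 SA[13]=7  'ccaaccba'
  #14 SA[14]=11  'ccba'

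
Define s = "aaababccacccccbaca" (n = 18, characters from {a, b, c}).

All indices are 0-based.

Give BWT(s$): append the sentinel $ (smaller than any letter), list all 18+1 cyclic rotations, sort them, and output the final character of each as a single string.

ac$aabbcacaaccbccca

rank  rotation             last
    0  $aaababccacccccbaca  a
    1  a$aaababccacccccbac  c
    2  aaababccacccccbaca$  $
    3  aababccacccccbaca$a  a
    4  ababccacccccbaca$aa  a
    5  abccacccccbaca$aaab  b
    6  aca$aaababccacccccb  b
    7  acccccbaca$aaababcc  c
    8  babccacccccbaca$aaa  a
    9  baca$aaababccaccccc  c
   10  bccacccccbaca$aaaba  a
   11  ca$aaababccacccccba  a
   12  cacccccbaca$aaababc  c
   13  cbaca$aaababccacccc  c
   14  ccacccccbaca$aaabab  b
   15  ccbaca$aaababccaccc  c
   16  cccbaca$aaababccacc  c
   17  ccccbaca$aaababccac  c
   18  cccccbaca$aaababcca  a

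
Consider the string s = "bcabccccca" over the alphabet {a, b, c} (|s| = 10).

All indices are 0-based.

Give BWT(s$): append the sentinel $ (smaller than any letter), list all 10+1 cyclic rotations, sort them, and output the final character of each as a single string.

rank  rotation     last
    0  $bcabccccca  a
    1  a$bcabccccc  c
    2  abccccca$bc  c
    3  bcabccccca$  $
    4  bccccca$bca  a
    5  ca$bcabcccc  c
    6  cabccccca$b  b
    7  cca$bcabccc  c
    8  ccca$bcabcc  c
    9  cccca$bcabc  c
   10  ccccca$bcab  b

acc$acbcccb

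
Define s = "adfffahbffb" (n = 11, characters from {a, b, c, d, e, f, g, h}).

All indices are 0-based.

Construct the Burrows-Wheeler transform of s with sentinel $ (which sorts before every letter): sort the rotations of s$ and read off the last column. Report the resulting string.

b$ffhafffbda

rank  rotation      last
    0  $adfffahbffb  b
    1  adfffahbffb$  $
    2  ahbffb$adfff  f
    3  b$adfffahbff  f
    4  bffb$adfffah  h
    5  dfffahbffb$a  a
    6  fahbffb$adff  f
    7  fb$adfffahbf  f
    8  ffahbffb$adf  f
    9  ffb$adfffahb  b
   10  fffahbffb$ad  d
   11  hbffb$adfffa  a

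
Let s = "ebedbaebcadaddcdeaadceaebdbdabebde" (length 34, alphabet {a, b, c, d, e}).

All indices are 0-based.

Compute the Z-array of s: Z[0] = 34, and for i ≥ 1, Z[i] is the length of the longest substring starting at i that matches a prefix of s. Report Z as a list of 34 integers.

[34, 0, 1, 0, 0, 0, 2, 0, 0, 0, 0, 0, 0, 0, 0, 0, 1, 0, 0, 0, 0, 1, 0, 2, 0, 0, 0, 0, 0, 0, 2, 0, 0, 1]

Z[0]=34
i=1: outside box; Z[1]=0
i=2: outside box; Z[2]=1 grow→box=[2,3)
i=3: outside box; Z[3]=0
i=4: outside box; Z[4]=0
i=5: outside box; Z[5]=0
i=6: outside box; Z[6]=2 grow→box=[6,8)
i=7: min(r-i=1, Z[1]=0)=0; Z[7]=0
i=8: outside box; Z[8]=0
i=9: outside box; Z[9]=0
i=10: outside box; Z[10]=0
i=11: outside box; Z[11]=0
i=12: outside box; Z[12]=0
i=13: outside box; Z[13]=0
i=14: outside box; Z[14]=0
i=15: outside box; Z[15]=0
i=16: outside box; Z[16]=1 grow→box=[16,17)
i=17: outside box; Z[17]=0
i=18: outside box; Z[18]=0
i=19: outside box; Z[19]=0
i=20: outside box; Z[20]=0
i=21: outside box; Z[21]=1 grow→box=[21,22)
i=22: outside box; Z[22]=0
i=23: outside box; Z[23]=2 grow→box=[23,25)
i=24: min(r-i=1, Z[1]=0)=0; Z[24]=0
i=25: outside box; Z[25]=0
i=26: outside box; Z[26]=0
i=27: outside box; Z[27]=0
i=28: outside box; Z[28]=0
i=29: outside box; Z[29]=0
i=30: outside box; Z[30]=2 grow→box=[30,32)
i=31: min(r-i=1, Z[1]=0)=0; Z[31]=0
i=32: outside box; Z[32]=0
i=33: outside box; Z[33]=1 grow→box=[33,34)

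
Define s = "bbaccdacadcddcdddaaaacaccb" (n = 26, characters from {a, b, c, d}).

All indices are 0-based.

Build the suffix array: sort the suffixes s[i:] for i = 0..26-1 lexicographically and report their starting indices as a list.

[17, 18, 19, 20, 6, 22, 2, 8, 25, 1, 0, 21, 7, 24, 23, 3, 4, 10, 13, 16, 5, 9, 12, 15, 11, 14]

rank→(start, suffix):
  0 → (17, 'aaaacaccb')
  1 → (18, 'aaacaccb')
  2 → (19, 'aacaccb')
  3 → (20, 'acaccb')
  4 → (6, 'acadcddcdddaaaacaccb')
  5 → (22, 'accb')
  6 → (2, 'accdacadcddcdddaaaacaccb')
  7 → (8, 'adcddcdddaaaacaccb')
  8 → (25, 'b')
  9 → (1, 'baccdacadcddcdddaaaacaccb')
  10 → (0, 'bbaccdacadcddcdddaaaacaccb')
  11 → (21, 'caccb')
  12 → (7, 'cadcddcdddaaaacaccb')
  13 → (24, 'cb')
  14 → (23, 'ccb')
  15 → (3, 'ccdacadcddcdddaaaacaccb')
  16 → (4, 'cdacadcddcdddaaaacaccb')
  17 → (10, 'cddcdddaaaacaccb')
  18 → (13, 'cdddaaaacaccb')
  19 → (16, 'daaaacaccb')
  20 → (5, 'dacadcddcdddaaaacaccb')
  21 → (9, 'dcddcdddaaaacaccb')
  22 → (12, 'dcdddaaaacaccb')
  23 → (15, 'ddaaaacaccb')
  24 → (11, 'ddcdddaaaacaccb')
  25 → (14, 'dddaaaacaccb')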